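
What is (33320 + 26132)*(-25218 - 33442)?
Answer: -3487454320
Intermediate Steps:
(33320 + 26132)*(-25218 - 33442) = 59452*(-58660) = -3487454320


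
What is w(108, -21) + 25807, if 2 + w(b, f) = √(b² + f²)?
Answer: 25805 + 3*√1345 ≈ 25915.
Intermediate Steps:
w(b, f) = -2 + √(b² + f²)
w(108, -21) + 25807 = (-2 + √(108² + (-21)²)) + 25807 = (-2 + √(11664 + 441)) + 25807 = (-2 + √12105) + 25807 = (-2 + 3*√1345) + 25807 = 25805 + 3*√1345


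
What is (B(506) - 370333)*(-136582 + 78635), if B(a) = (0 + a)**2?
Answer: 6623168259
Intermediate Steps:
B(a) = a**2
(B(506) - 370333)*(-136582 + 78635) = (506**2 - 370333)*(-136582 + 78635) = (256036 - 370333)*(-57947) = -114297*(-57947) = 6623168259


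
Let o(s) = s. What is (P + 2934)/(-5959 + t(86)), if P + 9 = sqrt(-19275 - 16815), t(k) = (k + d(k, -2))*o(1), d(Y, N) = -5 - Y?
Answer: -975/1988 - I*sqrt(4010)/1988 ≈ -0.49044 - 0.031853*I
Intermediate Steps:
t(k) = -5 (t(k) = (k + (-5 - k))*1 = -5*1 = -5)
P = -9 + 3*I*sqrt(4010) (P = -9 + sqrt(-19275 - 16815) = -9 + sqrt(-36090) = -9 + 3*I*sqrt(4010) ≈ -9.0 + 189.97*I)
(P + 2934)/(-5959 + t(86)) = ((-9 + 3*I*sqrt(4010)) + 2934)/(-5959 - 5) = (2925 + 3*I*sqrt(4010))/(-5964) = (2925 + 3*I*sqrt(4010))*(-1/5964) = -975/1988 - I*sqrt(4010)/1988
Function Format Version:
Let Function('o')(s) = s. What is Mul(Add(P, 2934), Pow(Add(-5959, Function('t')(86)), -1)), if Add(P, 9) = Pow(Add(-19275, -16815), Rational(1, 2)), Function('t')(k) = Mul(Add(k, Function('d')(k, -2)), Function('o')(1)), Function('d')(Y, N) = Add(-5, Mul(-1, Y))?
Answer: Add(Rational(-975, 1988), Mul(Rational(-1, 1988), I, Pow(4010, Rational(1, 2)))) ≈ Add(-0.49044, Mul(-0.031853, I))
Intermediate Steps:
Function('t')(k) = -5 (Function('t')(k) = Mul(Add(k, Add(-5, Mul(-1, k))), 1) = Mul(-5, 1) = -5)
P = Add(-9, Mul(3, I, Pow(4010, Rational(1, 2)))) (P = Add(-9, Pow(Add(-19275, -16815), Rational(1, 2))) = Add(-9, Pow(-36090, Rational(1, 2))) = Add(-9, Mul(3, I, Pow(4010, Rational(1, 2)))) ≈ Add(-9.0000, Mul(189.97, I)))
Mul(Add(P, 2934), Pow(Add(-5959, Function('t')(86)), -1)) = Mul(Add(Add(-9, Mul(3, I, Pow(4010, Rational(1, 2)))), 2934), Pow(Add(-5959, -5), -1)) = Mul(Add(2925, Mul(3, I, Pow(4010, Rational(1, 2)))), Pow(-5964, -1)) = Mul(Add(2925, Mul(3, I, Pow(4010, Rational(1, 2)))), Rational(-1, 5964)) = Add(Rational(-975, 1988), Mul(Rational(-1, 1988), I, Pow(4010, Rational(1, 2))))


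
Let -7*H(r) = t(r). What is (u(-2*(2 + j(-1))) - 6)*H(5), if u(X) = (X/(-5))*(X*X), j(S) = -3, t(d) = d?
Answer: 38/7 ≈ 5.4286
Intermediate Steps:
H(r) = -r/7
u(X) = -X³/5 (u(X) = (X*(-⅕))*X² = (-X/5)*X² = -X³/5)
(u(-2*(2 + j(-1))) - 6)*H(5) = (-(-8*(2 - 3)³)/5 - 6)*(-⅐*5) = (-(-2*(-1))³/5 - 6)*(-5/7) = (-⅕*2³ - 6)*(-5/7) = (-⅕*8 - 6)*(-5/7) = (-8/5 - 6)*(-5/7) = -38/5*(-5/7) = 38/7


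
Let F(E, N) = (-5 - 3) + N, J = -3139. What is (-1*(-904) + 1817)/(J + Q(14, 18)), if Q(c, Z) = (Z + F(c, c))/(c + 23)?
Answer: -100677/116119 ≈ -0.86702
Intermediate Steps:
F(E, N) = -8 + N
Q(c, Z) = (-8 + Z + c)/(23 + c) (Q(c, Z) = (Z + (-8 + c))/(c + 23) = (-8 + Z + c)/(23 + c))
(-1*(-904) + 1817)/(J + Q(14, 18)) = (-1*(-904) + 1817)/(-3139 + (-8 + 18 + 14)/(23 + 14)) = (904 + 1817)/(-3139 + 24/37) = 2721/(-3139 + (1/37)*24) = 2721/(-3139 + 24/37) = 2721/(-116119/37) = 2721*(-37/116119) = -100677/116119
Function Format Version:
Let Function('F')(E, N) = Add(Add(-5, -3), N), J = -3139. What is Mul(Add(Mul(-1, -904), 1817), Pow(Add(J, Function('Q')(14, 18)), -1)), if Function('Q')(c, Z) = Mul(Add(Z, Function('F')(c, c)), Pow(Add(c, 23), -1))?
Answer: Rational(-100677, 116119) ≈ -0.86702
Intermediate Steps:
Function('F')(E, N) = Add(-8, N)
Function('Q')(c, Z) = Mul(Pow(Add(23, c), -1), Add(-8, Z, c)) (Function('Q')(c, Z) = Mul(Add(Z, Add(-8, c)), Pow(Add(c, 23), -1)) = Mul(Add(-8, Z, c), Pow(Add(23, c), -1)) = Mul(Pow(Add(23, c), -1), Add(-8, Z, c)))
Mul(Add(Mul(-1, -904), 1817), Pow(Add(J, Function('Q')(14, 18)), -1)) = Mul(Add(Mul(-1, -904), 1817), Pow(Add(-3139, Mul(Pow(Add(23, 14), -1), Add(-8, 18, 14))), -1)) = Mul(Add(904, 1817), Pow(Add(-3139, Mul(Pow(37, -1), 24)), -1)) = Mul(2721, Pow(Add(-3139, Mul(Rational(1, 37), 24)), -1)) = Mul(2721, Pow(Add(-3139, Rational(24, 37)), -1)) = Mul(2721, Pow(Rational(-116119, 37), -1)) = Mul(2721, Rational(-37, 116119)) = Rational(-100677, 116119)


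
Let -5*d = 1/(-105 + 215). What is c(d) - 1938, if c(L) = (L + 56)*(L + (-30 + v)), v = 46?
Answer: -315244599/302500 ≈ -1042.1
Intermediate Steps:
d = -1/550 (d = -1/(5*(-105 + 215)) = -1/5/110 = -1/5*1/110 = -1/550 ≈ -0.0018182)
c(L) = (16 + L)*(56 + L) (c(L) = (L + 56)*(L + (-30 + 46)) = (56 + L)*(L + 16) = (56 + L)*(16 + L) = (16 + L)*(56 + L))
c(d) - 1938 = (896 + (-1/550)**2 + 72*(-1/550)) - 1938 = (896 + 1/302500 - 36/275) - 1938 = 271000401/302500 - 1938 = -315244599/302500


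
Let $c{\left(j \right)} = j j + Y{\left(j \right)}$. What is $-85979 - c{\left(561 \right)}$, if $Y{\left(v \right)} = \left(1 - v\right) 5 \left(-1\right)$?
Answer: $-403500$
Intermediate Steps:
$Y{\left(v \right)} = -5 + 5 v$ ($Y{\left(v \right)} = \left(5 - 5 v\right) \left(-1\right) = -5 + 5 v$)
$c{\left(j \right)} = -5 + j^{2} + 5 j$ ($c{\left(j \right)} = j j + \left(-5 + 5 j\right) = j^{2} + \left(-5 + 5 j\right) = -5 + j^{2} + 5 j$)
$-85979 - c{\left(561 \right)} = -85979 - \left(-5 + 561^{2} + 5 \cdot 561\right) = -85979 - \left(-5 + 314721 + 2805\right) = -85979 - 317521 = -403500$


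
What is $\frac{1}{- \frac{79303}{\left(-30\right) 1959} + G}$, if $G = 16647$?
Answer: $\frac{58770}{978423493} \approx 6.0066 \cdot 10^{-5}$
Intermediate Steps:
$\frac{1}{- \frac{79303}{\left(-30\right) 1959} + G} = \frac{1}{- \frac{79303}{\left(-30\right) 1959} + 16647} = \frac{1}{- \frac{79303}{-58770} + 16647} = \frac{1}{\left(-79303\right) \left(- \frac{1}{58770}\right) + 16647} = \frac{1}{\frac{79303}{58770} + 16647} = \frac{1}{\frac{978423493}{58770}} = \frac{58770}{978423493}$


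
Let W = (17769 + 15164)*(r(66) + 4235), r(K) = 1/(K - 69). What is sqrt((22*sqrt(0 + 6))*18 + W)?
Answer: 2*sqrt(313785624 + 891*sqrt(6))/3 ≈ 11809.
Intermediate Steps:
r(K) = 1/(-69 + K)
W = 418380832/3 (W = (17769 + 15164)*(1/(-69 + 66) + 4235) = 32933*(1/(-3) + 4235) = 32933*(-1/3 + 4235) = 32933*(12704/3) = 418380832/3 ≈ 1.3946e+8)
sqrt((22*sqrt(0 + 6))*18 + W) = sqrt((22*sqrt(0 + 6))*18 + 418380832/3) = sqrt((22*sqrt(6))*18 + 418380832/3) = sqrt(396*sqrt(6) + 418380832/3) = sqrt(418380832/3 + 396*sqrt(6))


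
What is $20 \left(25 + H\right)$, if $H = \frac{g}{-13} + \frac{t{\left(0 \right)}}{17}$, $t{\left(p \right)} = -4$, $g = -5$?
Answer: $\frac{111160}{221} \approx 502.99$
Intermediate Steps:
$H = \frac{33}{221}$ ($H = - \frac{5}{-13} - \frac{4}{17} = \left(-5\right) \left(- \frac{1}{13}\right) - \frac{4}{17} = \frac{5}{13} - \frac{4}{17} = \frac{33}{221} \approx 0.14932$)
$20 \left(25 + H\right) = 20 \left(25 + \frac{33}{221}\right) = 20 \cdot \frac{5558}{221} = \frac{111160}{221}$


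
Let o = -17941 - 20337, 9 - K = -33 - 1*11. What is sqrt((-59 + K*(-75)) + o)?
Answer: 2*I*sqrt(10578) ≈ 205.7*I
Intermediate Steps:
K = 53 (K = 9 - (-33 - 1*11) = 9 - (-33 - 11) = 9 - 1*(-44) = 9 + 44 = 53)
o = -38278
sqrt((-59 + K*(-75)) + o) = sqrt((-59 + 53*(-75)) - 38278) = sqrt((-59 - 3975) - 38278) = sqrt(-4034 - 38278) = sqrt(-42312) = 2*I*sqrt(10578)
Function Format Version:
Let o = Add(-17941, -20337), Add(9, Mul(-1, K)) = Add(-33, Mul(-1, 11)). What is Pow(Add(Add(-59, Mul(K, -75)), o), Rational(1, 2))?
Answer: Mul(2, I, Pow(10578, Rational(1, 2))) ≈ Mul(205.70, I)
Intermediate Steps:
K = 53 (K = Add(9, Mul(-1, Add(-33, Mul(-1, 11)))) = Add(9, Mul(-1, Add(-33, -11))) = Add(9, Mul(-1, -44)) = Add(9, 44) = 53)
o = -38278
Pow(Add(Add(-59, Mul(K, -75)), o), Rational(1, 2)) = Pow(Add(Add(-59, Mul(53, -75)), -38278), Rational(1, 2)) = Pow(Add(Add(-59, -3975), -38278), Rational(1, 2)) = Pow(Add(-4034, -38278), Rational(1, 2)) = Pow(-42312, Rational(1, 2)) = Mul(2, I, Pow(10578, Rational(1, 2)))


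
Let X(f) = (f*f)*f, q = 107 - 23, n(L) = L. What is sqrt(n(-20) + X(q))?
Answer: 2*sqrt(148171) ≈ 769.86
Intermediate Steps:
q = 84
X(f) = f**3 (X(f) = f**2*f = f**3)
sqrt(n(-20) + X(q)) = sqrt(-20 + 84**3) = sqrt(-20 + 592704) = sqrt(592684) = 2*sqrt(148171)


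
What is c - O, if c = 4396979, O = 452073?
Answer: 3944906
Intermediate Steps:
c - O = 4396979 - 1*452073 = 4396979 - 452073 = 3944906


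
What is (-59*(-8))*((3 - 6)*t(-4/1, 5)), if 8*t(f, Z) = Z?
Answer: -885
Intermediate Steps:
t(f, Z) = Z/8
(-59*(-8))*((3 - 6)*t(-4/1, 5)) = (-59*(-8))*((3 - 6)*((⅛)*5)) = 472*(-3*5/8) = 472*(-15/8) = -885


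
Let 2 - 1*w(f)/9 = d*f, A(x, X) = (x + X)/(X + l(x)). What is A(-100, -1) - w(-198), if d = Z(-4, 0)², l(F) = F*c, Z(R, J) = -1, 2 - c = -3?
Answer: -901699/501 ≈ -1799.8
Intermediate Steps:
c = 5 (c = 2 - 1*(-3) = 2 + 3 = 5)
l(F) = 5*F (l(F) = F*5 = 5*F)
A(x, X) = (X + x)/(X + 5*x) (A(x, X) = (x + X)/(X + 5*x) = (X + x)/(X + 5*x))
d = 1 (d = (-1)² = 1)
w(f) = 18 - 9*f
A(-100, -1) - w(-198) = (-1 - 100)/(-1 + 5*(-100)) - (18 - 9*(-198)) = -101/(-1 - 500) - (18 + 1782) = -101/(-501) - 1*1800 = -1/501*(-101) - 1800 = 101/501 - 1800 = -901699/501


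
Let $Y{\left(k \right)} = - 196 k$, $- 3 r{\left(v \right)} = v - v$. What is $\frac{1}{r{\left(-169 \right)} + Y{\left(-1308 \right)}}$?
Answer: $\frac{1}{256368} \approx 3.9006 \cdot 10^{-6}$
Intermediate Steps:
$r{\left(v \right)} = 0$ ($r{\left(v \right)} = - \frac{v - v}{3} = \left(- \frac{1}{3}\right) 0 = 0$)
$\frac{1}{r{\left(-169 \right)} + Y{\left(-1308 \right)}} = \frac{1}{0 - -256368} = \frac{1}{0 + 256368} = \frac{1}{256368}$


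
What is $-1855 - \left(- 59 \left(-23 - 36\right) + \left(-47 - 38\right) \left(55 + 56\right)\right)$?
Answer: $4099$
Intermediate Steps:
$-1855 - \left(- 59 \left(-23 - 36\right) + \left(-47 - 38\right) \left(55 + 56\right)\right) = -1855 - \left(- 59 \left(-23 - 36\right) - 9435\right) = -1855 - \left(\left(-59\right) \left(-59\right) - 9435\right) = -1855 - \left(3481 - 9435\right) = -1855 - -5954 = -1855 + 5954 = 4099$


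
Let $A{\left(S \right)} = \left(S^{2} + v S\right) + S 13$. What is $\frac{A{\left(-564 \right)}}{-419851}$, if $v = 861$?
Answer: $\frac{3720}{8933} \approx 0.41643$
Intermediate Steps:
$A{\left(S \right)} = S^{2} + 874 S$ ($A{\left(S \right)} = \left(S^{2} + 861 S\right) + S 13 = \left(S^{2} + 861 S\right) + 13 S = S^{2} + 874 S$)
$\frac{A{\left(-564 \right)}}{-419851} = \frac{\left(-564\right) \left(874 - 564\right)}{-419851} = \left(-564\right) 310 \left(- \frac{1}{419851}\right) = \left(-174840\right) \left(- \frac{1}{419851}\right) = \frac{3720}{8933}$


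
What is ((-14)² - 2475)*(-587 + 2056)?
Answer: -3347851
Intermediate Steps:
((-14)² - 2475)*(-587 + 2056) = (196 - 2475)*1469 = -2279*1469 = -3347851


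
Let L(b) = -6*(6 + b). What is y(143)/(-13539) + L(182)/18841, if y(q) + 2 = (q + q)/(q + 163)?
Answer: -2333543693/39028509747 ≈ -0.059791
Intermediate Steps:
y(q) = -2 + 2*q/(163 + q) (y(q) = -2 + (q + q)/(q + 163) = -2 + (2*q)/(163 + q) = -2 + 2*q/(163 + q))
L(b) = -36 - 6*b
y(143)/(-13539) + L(182)/18841 = -326/(163 + 143)/(-13539) + (-36 - 6*182)/18841 = -326/306*(-1/13539) + (-36 - 1092)*(1/18841) = -326*1/306*(-1/13539) - 1128*1/18841 = -163/153*(-1/13539) - 1128/18841 = 163/2071467 - 1128/18841 = -2333543693/39028509747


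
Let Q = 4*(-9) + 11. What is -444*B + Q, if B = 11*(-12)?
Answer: 58583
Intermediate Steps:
B = -132
Q = -25 (Q = -36 + 11 = -25)
-444*B + Q = -444*(-132) - 25 = 58608 - 25 = 58583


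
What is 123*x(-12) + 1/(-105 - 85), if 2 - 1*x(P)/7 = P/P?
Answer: 163589/190 ≈ 861.00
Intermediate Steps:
x(P) = 7 (x(P) = 14 - 7*P/P = 14 - 7*1 = 14 - 7 = 7)
123*x(-12) + 1/(-105 - 85) = 123*7 + 1/(-105 - 85) = 861 + 1/(-190) = 861 - 1/190 = 163589/190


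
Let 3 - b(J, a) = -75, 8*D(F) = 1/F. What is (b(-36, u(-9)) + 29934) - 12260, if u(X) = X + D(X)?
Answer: 17752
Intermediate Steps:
D(F) = 1/(8*F) (D(F) = (1/F)/8 = 1/(8*F))
u(X) = X + 1/(8*X)
b(J, a) = 78 (b(J, a) = 3 - 1*(-75) = 3 + 75 = 78)
(b(-36, u(-9)) + 29934) - 12260 = (78 + 29934) - 12260 = 30012 - 12260 = 17752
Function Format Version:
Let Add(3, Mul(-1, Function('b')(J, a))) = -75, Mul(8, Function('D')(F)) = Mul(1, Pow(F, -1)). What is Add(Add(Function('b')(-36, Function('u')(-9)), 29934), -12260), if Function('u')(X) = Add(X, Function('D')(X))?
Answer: 17752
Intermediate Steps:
Function('D')(F) = Mul(Rational(1, 8), Pow(F, -1)) (Function('D')(F) = Mul(Rational(1, 8), Mul(1, Pow(F, -1))) = Mul(Rational(1, 8), Pow(F, -1)))
Function('u')(X) = Add(X, Mul(Rational(1, 8), Pow(X, -1)))
Function('b')(J, a) = 78 (Function('b')(J, a) = Add(3, Mul(-1, -75)) = Add(3, 75) = 78)
Add(Add(Function('b')(-36, Function('u')(-9)), 29934), -12260) = Add(Add(78, 29934), -12260) = Add(30012, -12260) = 17752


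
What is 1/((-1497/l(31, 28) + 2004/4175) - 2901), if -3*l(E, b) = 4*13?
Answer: -1300/3658401 ≈ -0.00035535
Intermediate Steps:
l(E, b) = -52/3 (l(E, b) = -4*13/3 = -1/3*52 = -52/3)
1/((-1497/l(31, 28) + 2004/4175) - 2901) = 1/((-1497/(-52/3) + 2004/4175) - 2901) = 1/((-1497*(-3/52) + 2004*(1/4175)) - 2901) = 1/((4491/52 + 12/25) - 2901) = 1/(112899/1300 - 2901) = 1/(-3658401/1300) = -1300/3658401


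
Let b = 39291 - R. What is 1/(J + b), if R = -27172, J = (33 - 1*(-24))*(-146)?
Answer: 1/58141 ≈ 1.7200e-5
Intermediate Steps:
J = -8322 (J = (33 + 24)*(-146) = 57*(-146) = -8322)
b = 66463 (b = 39291 - 1*(-27172) = 39291 + 27172 = 66463)
1/(J + b) = 1/(-8322 + 66463) = 1/58141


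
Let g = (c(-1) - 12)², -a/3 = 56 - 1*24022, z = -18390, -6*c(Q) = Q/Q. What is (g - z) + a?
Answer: 3255697/36 ≈ 90436.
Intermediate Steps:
c(Q) = -⅙ (c(Q) = -Q/(6*Q) = -⅙*1 = -⅙)
a = 71898 (a = -3*(56 - 1*24022) = -3*(56 - 24022) = -3*(-23966) = 71898)
g = 5329/36 (g = (-⅙ - 12)² = (-73/6)² = 5329/36 ≈ 148.03)
(g - z) + a = (5329/36 - 1*(-18390)) + 71898 = (5329/36 + 18390) + 71898 = 667369/36 + 71898 = 3255697/36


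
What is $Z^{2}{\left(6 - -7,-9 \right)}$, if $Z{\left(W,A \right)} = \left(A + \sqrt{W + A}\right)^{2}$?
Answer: $2401$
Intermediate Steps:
$Z{\left(W,A \right)} = \left(A + \sqrt{A + W}\right)^{2}$
$Z^{2}{\left(6 - -7,-9 \right)} = \left(\left(-9 + \sqrt{-9 + \left(6 - -7\right)}\right)^{2}\right)^{2} = \left(\left(-9 + \sqrt{-9 + \left(6 + 7\right)}\right)^{2}\right)^{2} = \left(\left(-9 + \sqrt{-9 + 13}\right)^{2}\right)^{2} = \left(\left(-9 + \sqrt{4}\right)^{2}\right)^{2} = \left(\left(-9 + 2\right)^{2}\right)^{2} = \left(\left(-7\right)^{2}\right)^{2} = 49^{2} = 2401$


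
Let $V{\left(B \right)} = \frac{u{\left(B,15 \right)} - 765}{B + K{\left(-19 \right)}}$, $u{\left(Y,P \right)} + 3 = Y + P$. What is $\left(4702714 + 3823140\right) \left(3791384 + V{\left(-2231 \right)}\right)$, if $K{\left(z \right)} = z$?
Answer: $\frac{36365397467752168}{1125} \approx 3.2325 \cdot 10^{13}$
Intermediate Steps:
$u{\left(Y,P \right)} = -3 + P + Y$ ($u{\left(Y,P \right)} = -3 + \left(Y + P\right) = -3 + \left(P + Y\right) = -3 + P + Y$)
$V{\left(B \right)} = \frac{-753 + B}{-19 + B}$ ($V{\left(B \right)} = \frac{\left(-3 + 15 + B\right) - 765}{B - 19} = \frac{\left(12 + B\right) - 765}{-19 + B} = \frac{-753 + B}{-19 + B}$)
$\left(4702714 + 3823140\right) \left(3791384 + V{\left(-2231 \right)}\right) = \left(4702714 + 3823140\right) \left(3791384 + \frac{-753 - 2231}{-19 - 2231}\right) = 8525854 \left(3791384 + \frac{1}{-2250} \left(-2984\right)\right) = 8525854 \left(3791384 - - \frac{1492}{1125}\right) = 8525854 \left(3791384 + \frac{1492}{1125}\right) = 8525854 \cdot \frac{4265308492}{1125} = \frac{36365397467752168}{1125}$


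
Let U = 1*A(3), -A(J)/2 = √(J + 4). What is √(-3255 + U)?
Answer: √(-3255 - 2*√7) ≈ 57.099*I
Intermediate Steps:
A(J) = -2*√(4 + J) (A(J) = -2*√(J + 4) = -2*√(4 + J))
U = -2*√7 (U = 1*(-2*√(4 + 3)) = 1*(-2*√7) = -2*√7 ≈ -5.2915)
√(-3255 + U) = √(-3255 - 2*√7)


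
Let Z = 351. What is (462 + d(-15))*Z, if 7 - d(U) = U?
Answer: 169884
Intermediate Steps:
d(U) = 7 - U
(462 + d(-15))*Z = (462 + (7 - 1*(-15)))*351 = (462 + (7 + 15))*351 = (462 + 22)*351 = 484*351 = 169884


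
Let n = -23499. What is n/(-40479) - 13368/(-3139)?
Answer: 204962211/42354527 ≈ 4.8392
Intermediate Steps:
n/(-40479) - 13368/(-3139) = -23499/(-40479) - 13368/(-3139) = -23499*(-1/40479) - 13368*(-1/3139) = 7833/13493 + 13368/3139 = 204962211/42354527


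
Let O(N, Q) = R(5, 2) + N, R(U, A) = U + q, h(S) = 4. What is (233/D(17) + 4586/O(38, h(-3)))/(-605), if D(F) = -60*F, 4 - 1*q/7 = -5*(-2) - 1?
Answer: -292241/308550 ≈ -0.94714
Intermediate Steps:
q = -35 (q = 28 - 7*(-5*(-2) - 1) = 28 - 7*(10 - 1) = 28 - 7*9 = 28 - 63 = -35)
R(U, A) = -35 + U (R(U, A) = U - 35 = -35 + U)
O(N, Q) = -30 + N (O(N, Q) = (-35 + 5) + N = -30 + N)
(233/D(17) + 4586/O(38, h(-3)))/(-605) = (233/((-60*17)) + 4586/(-30 + 38))/(-605) = (233/(-1020) + 4586/8)*(-1/605) = (233*(-1/1020) + 4586*(⅛))*(-1/605) = (-233/1020 + 2293/4)*(-1/605) = (292241/510)*(-1/605) = -292241/308550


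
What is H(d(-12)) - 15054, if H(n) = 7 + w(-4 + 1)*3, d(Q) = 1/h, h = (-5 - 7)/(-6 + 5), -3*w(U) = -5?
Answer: -15042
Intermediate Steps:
w(U) = 5/3 (w(U) = -⅓*(-5) = 5/3)
h = 12 (h = -12/(-1) = -12*(-1) = 12)
d(Q) = 1/12
H(n) = 12 (H(n) = 7 + (5/3)*3 = 7 + 5 = 12)
H(d(-12)) - 15054 = 12 - 15054 = -15042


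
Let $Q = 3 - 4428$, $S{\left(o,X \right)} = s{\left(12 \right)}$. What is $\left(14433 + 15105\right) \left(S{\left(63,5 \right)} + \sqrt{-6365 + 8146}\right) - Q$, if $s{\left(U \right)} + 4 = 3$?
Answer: $-25113 + 29538 \sqrt{1781} \approx 1.2214 \cdot 10^{6}$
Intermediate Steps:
$s{\left(U \right)} = -1$ ($s{\left(U \right)} = -4 + 3 = -1$)
$S{\left(o,X \right)} = -1$
$Q = -4425$ ($Q = 3 - 4428 = -4425$)
$\left(14433 + 15105\right) \left(S{\left(63,5 \right)} + \sqrt{-6365 + 8146}\right) - Q = \left(14433 + 15105\right) \left(-1 + \sqrt{-6365 + 8146}\right) - -4425 = 29538 \left(-1 + \sqrt{1781}\right) + 4425 = \left(-29538 + 29538 \sqrt{1781}\right) + 4425 = -25113 + 29538 \sqrt{1781}$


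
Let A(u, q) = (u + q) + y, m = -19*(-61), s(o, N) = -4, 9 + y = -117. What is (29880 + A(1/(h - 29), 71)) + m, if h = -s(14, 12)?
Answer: 774599/25 ≈ 30984.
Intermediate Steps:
y = -126 (y = -9 - 117 = -126)
m = 1159
h = 4 (h = -1*(-4) = 4)
A(u, q) = -126 + q + u (A(u, q) = (u + q) - 126 = (q + u) - 126 = -126 + q + u)
(29880 + A(1/(h - 29), 71)) + m = (29880 + (-126 + 71 + 1/(4 - 29))) + 1159 = (29880 + (-126 + 71 + 1/(-25))) + 1159 = (29880 + (-126 + 71 - 1/25)) + 1159 = (29880 - 1376/25) + 1159 = 745624/25 + 1159 = 774599/25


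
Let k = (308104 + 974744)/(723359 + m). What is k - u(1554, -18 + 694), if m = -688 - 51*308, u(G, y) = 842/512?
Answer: 30777665/180982528 ≈ 0.17006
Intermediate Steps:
u(G, y) = 421/256 (u(G, y) = 842*(1/512) = 421/256)
m = -16396 (m = -688 - 15708 = -16396)
k = 1282848/706963 (k = (308104 + 974744)/(723359 - 16396) = 1282848/706963 ≈ 1.8146)
k - u(1554, -18 + 694) = 1282848/706963 - 1*421/256 = 1282848/706963 - 421/256 = 30777665/180982528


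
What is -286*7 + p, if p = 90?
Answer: -1912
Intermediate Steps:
-286*7 + p = -286*7 + 90 = -2002 + 90 = -1912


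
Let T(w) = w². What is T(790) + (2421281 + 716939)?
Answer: 3762320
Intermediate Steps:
T(790) + (2421281 + 716939) = 790² + (2421281 + 716939) = 624100 + 3138220 = 3762320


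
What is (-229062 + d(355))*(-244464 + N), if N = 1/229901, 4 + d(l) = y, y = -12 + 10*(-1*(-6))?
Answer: 12871388281752134/229901 ≈ 5.5987e+10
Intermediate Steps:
y = 48 (y = -12 + 10*6 = -12 + 60 = 48)
d(l) = 44 (d(l) = -4 + 48 = 44)
N = 1/229901 ≈ 4.3497e-6
(-229062 + d(355))*(-244464 + N) = (-229062 + 44)*(-244464 + 1/229901) = -229018*(-56202518063/229901) = 12871388281752134/229901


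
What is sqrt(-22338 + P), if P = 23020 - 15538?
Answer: 2*I*sqrt(3714) ≈ 121.89*I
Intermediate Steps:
P = 7482
sqrt(-22338 + P) = sqrt(-22338 + 7482) = sqrt(-14856) = 2*I*sqrt(3714)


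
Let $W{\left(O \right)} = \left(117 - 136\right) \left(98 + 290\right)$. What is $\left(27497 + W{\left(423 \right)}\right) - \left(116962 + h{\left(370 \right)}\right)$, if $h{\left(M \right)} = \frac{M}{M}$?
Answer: $-96838$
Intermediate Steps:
$h{\left(M \right)} = 1$
$W{\left(O \right)} = -7372$ ($W{\left(O \right)} = \left(-19\right) 388 = -7372$)
$\left(27497 + W{\left(423 \right)}\right) - \left(116962 + h{\left(370 \right)}\right) = \left(27497 - 7372\right) - 116963 = 20125 - 116963 = -96838$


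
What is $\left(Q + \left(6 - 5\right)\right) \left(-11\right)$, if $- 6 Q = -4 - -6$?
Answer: $- \frac{22}{3} \approx -7.3333$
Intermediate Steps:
$Q = - \frac{1}{3}$ ($Q = - \frac{-4 - -6}{6} = - \frac{-4 + 6}{6} = \left(- \frac{1}{6}\right) 2 = - \frac{1}{3} \approx -0.33333$)
$\left(Q + \left(6 - 5\right)\right) \left(-11\right) = \left(- \frac{1}{3} + \left(6 - 5\right)\right) \left(-11\right) = \left(- \frac{1}{3} + 1\right) \left(-11\right) = \frac{2}{3} \left(-11\right) = - \frac{22}{3}$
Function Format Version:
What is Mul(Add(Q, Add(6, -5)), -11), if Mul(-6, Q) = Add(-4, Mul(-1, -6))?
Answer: Rational(-22, 3) ≈ -7.3333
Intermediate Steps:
Q = Rational(-1, 3) (Q = Mul(Rational(-1, 6), Add(-4, Mul(-1, -6))) = Mul(Rational(-1, 6), Add(-4, 6)) = Mul(Rational(-1, 6), 2) = Rational(-1, 3) ≈ -0.33333)
Mul(Add(Q, Add(6, -5)), -11) = Mul(Add(Rational(-1, 3), Add(6, -5)), -11) = Mul(Add(Rational(-1, 3), 1), -11) = Mul(Rational(2, 3), -11) = Rational(-22, 3)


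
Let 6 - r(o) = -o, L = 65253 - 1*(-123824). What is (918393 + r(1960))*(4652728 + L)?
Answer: 4456198807995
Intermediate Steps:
L = 189077 (L = 65253 + 123824 = 189077)
r(o) = 6 + o (r(o) = 6 - (-1)*o = 6 + o)
(918393 + r(1960))*(4652728 + L) = (918393 + (6 + 1960))*(4652728 + 189077) = (918393 + 1966)*4841805 = 920359*4841805 = 4456198807995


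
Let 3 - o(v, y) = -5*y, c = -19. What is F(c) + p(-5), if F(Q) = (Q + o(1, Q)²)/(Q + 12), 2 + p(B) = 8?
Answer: -8403/7 ≈ -1200.4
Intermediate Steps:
p(B) = 6 (p(B) = -2 + 8 = 6)
o(v, y) = 3 + 5*y (o(v, y) = 3 - (-5)*y = 3 + 5*y)
F(Q) = (Q + (3 + 5*Q)²)/(12 + Q) (F(Q) = (Q + (3 + 5*Q)²)/(Q + 12) = (Q + (3 + 5*Q)²)/(12 + Q))
F(c) + p(-5) = (-19 + (3 + 5*(-19))²)/(12 - 19) + 6 = (-19 + (3 - 95)²)/(-7) + 6 = -(-19 + (-92)²)/7 + 6 = -(-19 + 8464)/7 + 6 = -⅐*8445 + 6 = -8445/7 + 6 = -8403/7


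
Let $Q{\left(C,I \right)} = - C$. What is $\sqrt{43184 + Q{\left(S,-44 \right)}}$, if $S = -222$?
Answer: $\sqrt{43406} \approx 208.34$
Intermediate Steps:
$\sqrt{43184 + Q{\left(S,-44 \right)}} = \sqrt{43184 - -222} = \sqrt{43184 + 222} = \sqrt{43406}$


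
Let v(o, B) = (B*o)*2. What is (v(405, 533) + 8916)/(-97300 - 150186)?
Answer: -220323/123743 ≈ -1.7805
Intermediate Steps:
v(o, B) = 2*B*o
(v(405, 533) + 8916)/(-97300 - 150186) = (2*533*405 + 8916)/(-97300 - 150186) = (431730 + 8916)/(-247486) = 440646*(-1/247486) = -220323/123743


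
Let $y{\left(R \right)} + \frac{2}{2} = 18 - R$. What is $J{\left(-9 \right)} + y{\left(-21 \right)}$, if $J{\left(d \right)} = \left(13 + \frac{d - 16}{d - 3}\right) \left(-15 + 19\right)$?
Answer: $\frac{295}{3} \approx 98.333$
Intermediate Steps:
$J{\left(d \right)} = 52 + \frac{4 \left(-16 + d\right)}{-3 + d}$ ($J{\left(d \right)} = \left(13 + \frac{-16 + d}{-3 + d}\right) 4 = 52 + \frac{4 \left(-16 + d\right)}{-3 + d}$)
$y{\left(R \right)} = 17 - R$ ($y{\left(R \right)} = -1 - \left(-18 + R\right) = 17 - R$)
$J{\left(-9 \right)} + y{\left(-21 \right)} = \frac{4 \left(-55 + 14 \left(-9\right)\right)}{-3 - 9} + \left(17 - -21\right) = \frac{4 \left(-55 - 126\right)}{-12} + \left(17 + 21\right) = 4 \left(- \frac{1}{12}\right) \left(-181\right) + 38 = \frac{181}{3} + 38 = \frac{295}{3}$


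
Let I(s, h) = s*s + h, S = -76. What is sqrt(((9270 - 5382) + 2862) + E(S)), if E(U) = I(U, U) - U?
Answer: sqrt(12526) ≈ 111.92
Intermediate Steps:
I(s, h) = h + s**2 (I(s, h) = s**2 + h = h + s**2)
E(U) = U**2 (E(U) = (U + U**2) - U = U**2)
sqrt(((9270 - 5382) + 2862) + E(S)) = sqrt(((9270 - 5382) + 2862) + (-76)**2) = sqrt((3888 + 2862) + 5776) = sqrt(6750 + 5776) = sqrt(12526)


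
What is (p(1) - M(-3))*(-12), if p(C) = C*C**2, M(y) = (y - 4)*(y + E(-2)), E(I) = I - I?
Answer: 240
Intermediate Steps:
E(I) = 0
M(y) = y*(-4 + y) (M(y) = (y - 4)*(y + 0) = (-4 + y)*y = y*(-4 + y))
p(C) = C**3
(p(1) - M(-3))*(-12) = (1**3 - (-3)*(-4 - 3))*(-12) = (1 - (-3)*(-7))*(-12) = (1 - 1*21)*(-12) = (1 - 21)*(-12) = -20*(-12) = 240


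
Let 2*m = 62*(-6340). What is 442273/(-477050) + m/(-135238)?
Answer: 16973645513/32257643950 ≈ 0.52619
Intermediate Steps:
m = -196540 (m = (62*(-6340))/2 = (½)*(-393080) = -196540)
442273/(-477050) + m/(-135238) = 442273/(-477050) - 196540/(-135238) = 442273*(-1/477050) - 196540*(-1/135238) = -442273/477050 + 98270/67619 = 16973645513/32257643950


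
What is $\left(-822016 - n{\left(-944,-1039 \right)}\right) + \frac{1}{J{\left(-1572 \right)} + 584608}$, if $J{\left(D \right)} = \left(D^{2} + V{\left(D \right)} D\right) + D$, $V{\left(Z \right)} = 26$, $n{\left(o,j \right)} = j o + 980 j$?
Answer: $- \frac{2364309000975}{3013348} \approx -7.8461 \cdot 10^{5}$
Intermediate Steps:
$n{\left(o,j \right)} = 980 j + j o$
$J{\left(D \right)} = D^{2} + 27 D$ ($J{\left(D \right)} = \left(D^{2} + 26 D\right) + D = D^{2} + 27 D$)
$\left(-822016 - n{\left(-944,-1039 \right)}\right) + \frac{1}{J{\left(-1572 \right)} + 584608} = \left(-822016 - - 1039 \left(980 - 944\right)\right) + \frac{1}{- 1572 \left(27 - 1572\right) + 584608} = \left(-822016 - \left(-1039\right) 36\right) + \frac{1}{\left(-1572\right) \left(-1545\right) + 584608} = \left(-822016 - -37404\right) + \frac{1}{2428740 + 584608} = \left(-822016 + 37404\right) + \frac{1}{3013348} = -784612 + \frac{1}{3013348} = - \frac{2364309000975}{3013348}$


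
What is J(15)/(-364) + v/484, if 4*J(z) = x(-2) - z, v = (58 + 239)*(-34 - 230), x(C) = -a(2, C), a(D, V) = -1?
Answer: -16847/104 ≈ -161.99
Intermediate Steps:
x(C) = 1 (x(C) = -1*(-1) = 1)
v = -78408 (v = 297*(-264) = -78408)
J(z) = 1/4 - z/4 (J(z) = (1 - z)/4 = 1/4 - z/4)
J(15)/(-364) + v/484 = (1/4 - 1/4*15)/(-364) - 78408/484 = (1/4 - 15/4)*(-1/364) - 78408*1/484 = -7/2*(-1/364) - 162 = 1/104 - 162 = -16847/104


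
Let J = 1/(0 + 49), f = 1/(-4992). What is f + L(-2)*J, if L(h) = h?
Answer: -10033/244608 ≈ -0.041017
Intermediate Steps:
f = -1/4992 ≈ -0.00020032
J = 1/49 ≈ 0.020408
f + L(-2)*J = -1/4992 - 2*1/49 = -1/4992 - 2/49 = -10033/244608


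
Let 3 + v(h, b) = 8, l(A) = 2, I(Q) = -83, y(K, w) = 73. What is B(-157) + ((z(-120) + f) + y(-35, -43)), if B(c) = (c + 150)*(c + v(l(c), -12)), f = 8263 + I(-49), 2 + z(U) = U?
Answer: 9195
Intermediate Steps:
z(U) = -2 + U
v(h, b) = 5 (v(h, b) = -3 + 8 = 5)
f = 8180 (f = 8263 - 83 = 8180)
B(c) = (5 + c)*(150 + c) (B(c) = (c + 150)*(c + 5) = (150 + c)*(5 + c) = (5 + c)*(150 + c))
B(-157) + ((z(-120) + f) + y(-35, -43)) = (750 + (-157)² + 155*(-157)) + (((-2 - 120) + 8180) + 73) = (750 + 24649 - 24335) + ((-122 + 8180) + 73) = 1064 + (8058 + 73) = 1064 + 8131 = 9195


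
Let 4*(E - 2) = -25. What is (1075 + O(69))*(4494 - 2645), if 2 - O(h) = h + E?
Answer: 7486601/4 ≈ 1.8717e+6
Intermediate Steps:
E = -17/4 (E = 2 + (¼)*(-25) = 2 - 25/4 = -17/4 ≈ -4.2500)
O(h) = 25/4 - h (O(h) = 2 - (h - 17/4) = 2 - (-17/4 + h) = 2 + (17/4 - h) = 25/4 - h)
(1075 + O(69))*(4494 - 2645) = (1075 + (25/4 - 1*69))*(4494 - 2645) = (1075 + (25/4 - 69))*1849 = (1075 - 251/4)*1849 = (4049/4)*1849 = 7486601/4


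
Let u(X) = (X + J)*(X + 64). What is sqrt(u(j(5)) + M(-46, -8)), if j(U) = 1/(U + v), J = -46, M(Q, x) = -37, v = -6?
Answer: I*sqrt(2998) ≈ 54.754*I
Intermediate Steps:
j(U) = 1/(-6 + U) (j(U) = 1/(U - 6) = 1/(-6 + U))
u(X) = (-46 + X)*(64 + X) (u(X) = (X - 46)*(X + 64) = (-46 + X)*(64 + X))
sqrt(u(j(5)) + M(-46, -8)) = sqrt((-2944 + (1/(-6 + 5))**2 + 18/(-6 + 5)) - 37) = sqrt((-2944 + (1/(-1))**2 + 18/(-1)) - 37) = sqrt((-2944 + (-1)**2 + 18*(-1)) - 37) = sqrt((-2944 + 1 - 18) - 37) = sqrt(-2961 - 37) = sqrt(-2998) = I*sqrt(2998)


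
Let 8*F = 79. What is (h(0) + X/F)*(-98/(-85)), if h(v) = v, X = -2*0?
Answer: 0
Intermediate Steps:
F = 79/8 (F = (1/8)*79 = 79/8 ≈ 9.8750)
X = 0
(h(0) + X/F)*(-98/(-85)) = (0 + 0/(79/8))*(-98/(-85)) = (0 + 0*(8/79))*(-98*(-1/85)) = (0 + 0)*(98/85) = 0*(98/85) = 0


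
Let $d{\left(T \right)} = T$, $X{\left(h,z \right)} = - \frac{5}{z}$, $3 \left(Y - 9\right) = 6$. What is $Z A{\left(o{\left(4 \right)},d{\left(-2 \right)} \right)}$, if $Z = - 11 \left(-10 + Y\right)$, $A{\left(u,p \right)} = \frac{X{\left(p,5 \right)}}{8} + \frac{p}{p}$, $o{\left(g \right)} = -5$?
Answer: $- \frac{77}{8} \approx -9.625$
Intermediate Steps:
$Y = 11$ ($Y = 9 + \frac{1}{3} \cdot 6 = 9 + 2 = 11$)
$A{\left(u,p \right)} = \frac{7}{8}$ ($A{\left(u,p \right)} = \frac{\left(-5\right) \frac{1}{5}}{8} + \frac{p}{p} = \left(-5\right) \frac{1}{5} \cdot \frac{1}{8} + 1 = \left(-1\right) \frac{1}{8} + 1 = - \frac{1}{8} + 1 = \frac{7}{8}$)
$Z = -11$ ($Z = - 11 \left(-10 + 11\right) = \left(-11\right) 1 = -11$)
$Z A{\left(o{\left(4 \right)},d{\left(-2 \right)} \right)} = \left(-11\right) \frac{7}{8} = - \frac{77}{8}$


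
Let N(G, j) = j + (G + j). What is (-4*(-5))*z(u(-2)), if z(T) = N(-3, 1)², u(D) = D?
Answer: 20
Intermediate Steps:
N(G, j) = G + 2*j
z(T) = 1 (z(T) = (-3 + 2*1)² = (-3 + 2)² = (-1)² = 1)
(-4*(-5))*z(u(-2)) = -4*(-5)*1 = 20*1 = 20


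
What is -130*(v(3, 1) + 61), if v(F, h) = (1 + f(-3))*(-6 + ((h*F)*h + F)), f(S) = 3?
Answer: -7930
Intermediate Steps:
v(F, h) = -24 + 4*F + 4*F*h**2 (v(F, h) = (1 + 3)*(-6 + ((h*F)*h + F)) = 4*(-6 + ((F*h)*h + F)) = 4*(-6 + (F*h**2 + F)) = 4*(-6 + (F + F*h**2)) = 4*(-6 + F + F*h**2) = -24 + 4*F + 4*F*h**2)
-130*(v(3, 1) + 61) = -130*((-24 + 4*3 + 4*3*1**2) + 61) = -130*((-24 + 12 + 4*3*1) + 61) = -130*((-24 + 12 + 12) + 61) = -130*(0 + 61) = -130*61 = -7930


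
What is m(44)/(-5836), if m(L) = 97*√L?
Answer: -97*√11/2918 ≈ -0.11025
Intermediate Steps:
m(44)/(-5836) = (97*√44)/(-5836) = (97*(2*√11))*(-1/5836) = (194*√11)*(-1/5836) = -97*√11/2918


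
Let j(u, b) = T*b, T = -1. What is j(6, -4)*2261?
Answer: 9044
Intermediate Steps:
j(u, b) = -b
j(6, -4)*2261 = -1*(-4)*2261 = 4*2261 = 9044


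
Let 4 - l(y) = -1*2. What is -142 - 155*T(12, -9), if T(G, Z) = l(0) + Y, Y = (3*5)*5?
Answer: -12697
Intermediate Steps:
l(y) = 6 (l(y) = 4 - (-1)*2 = 4 - 1*(-2) = 4 + 2 = 6)
Y = 75 (Y = 15*5 = 75)
T(G, Z) = 81 (T(G, Z) = 6 + 75 = 81)
-142 - 155*T(12, -9) = -142 - 155*81 = -142 - 12555 = -12697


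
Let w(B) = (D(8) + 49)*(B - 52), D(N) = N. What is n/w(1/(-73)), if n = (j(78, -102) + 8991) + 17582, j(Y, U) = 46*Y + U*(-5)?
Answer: -2238983/216429 ≈ -10.345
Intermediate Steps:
j(Y, U) = -5*U + 46*Y (j(Y, U) = 46*Y - 5*U = -5*U + 46*Y)
n = 30671 (n = ((-5*(-102) + 46*78) + 8991) + 17582 = ((510 + 3588) + 8991) + 17582 = (4098 + 8991) + 17582 = 13089 + 17582 = 30671)
w(B) = -2964 + 57*B (w(B) = (8 + 49)*(B - 52) = 57*(-52 + B) = -2964 + 57*B)
n/w(1/(-73)) = 30671/(-2964 + 57/(-73)) = 30671/(-2964 + 57*(-1/73)) = 30671/(-2964 - 57/73) = 30671/(-216429/73) = 30671*(-73/216429) = -2238983/216429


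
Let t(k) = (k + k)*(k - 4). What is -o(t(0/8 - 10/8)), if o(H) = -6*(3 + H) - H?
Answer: 879/8 ≈ 109.88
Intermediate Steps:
t(k) = 2*k*(-4 + k) (t(k) = (2*k)*(-4 + k) = 2*k*(-4 + k))
o(H) = -18 - 7*H (o(H) = (-18 - 6*H) - H = -18 - 7*H)
-o(t(0/8 - 10/8)) = -(-18 - 14*(0/8 - 10/8)*(-4 + (0/8 - 10/8))) = -(-18 - 14*(0*(⅛) - 10*⅛)*(-4 + (0*(⅛) - 10*⅛))) = -(-18 - 14*(0 - 5/4)*(-4 + (0 - 5/4))) = -(-18 - 14*(-5)*(-4 - 5/4)/4) = -(-18 - 14*(-5)*(-21)/(4*4)) = -(-18 - 7*105/8) = -(-18 - 735/8) = -1*(-879/8) = 879/8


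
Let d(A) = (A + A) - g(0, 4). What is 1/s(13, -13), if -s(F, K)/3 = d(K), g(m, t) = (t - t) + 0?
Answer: 1/78 ≈ 0.012821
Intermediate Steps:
g(m, t) = 0 (g(m, t) = 0 + 0 = 0)
d(A) = 2*A (d(A) = (A + A) - 1*0 = 2*A + 0 = 2*A)
s(F, K) = -6*K
1/s(13, -13) = 1/(-6*(-13)) = 1/78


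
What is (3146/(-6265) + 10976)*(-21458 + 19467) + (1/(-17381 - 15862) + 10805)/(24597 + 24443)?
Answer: -3188373500277463231/145906186440 ≈ -2.1852e+7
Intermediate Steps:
(3146/(-6265) + 10976)*(-21458 + 19467) + (1/(-17381 - 15862) + 10805)/(24597 + 24443) = (3146*(-1/6265) + 10976)*(-1991) + (1/(-33243) + 10805)/49040 = (-3146/6265 + 10976)*(-1991) + (-1/33243 + 10805)*(1/49040) = (68761494/6265)*(-1991) + (359190614/33243)*(1/49040) = -136904134554/6265 + 179595307/815118360 = -3188373500277463231/145906186440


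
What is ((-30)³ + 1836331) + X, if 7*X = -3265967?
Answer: 9399350/7 ≈ 1.3428e+6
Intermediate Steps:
X = -3265967/7 (X = (⅐)*(-3265967) = -3265967/7 ≈ -4.6657e+5)
((-30)³ + 1836331) + X = ((-30)³ + 1836331) - 3265967/7 = (-27000 + 1836331) - 3265967/7 = 1809331 - 3265967/7 = 9399350/7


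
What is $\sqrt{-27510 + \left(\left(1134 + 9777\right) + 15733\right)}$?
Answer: $i \sqrt{866} \approx 29.428 i$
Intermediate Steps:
$\sqrt{-27510 + \left(\left(1134 + 9777\right) + 15733\right)} = \sqrt{-27510 + \left(10911 + 15733\right)} = \sqrt{-27510 + 26644} = \sqrt{-866} = i \sqrt{866}$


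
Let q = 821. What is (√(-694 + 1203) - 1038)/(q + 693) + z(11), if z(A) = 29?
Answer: 21434/757 + √509/1514 ≈ 28.329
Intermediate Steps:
(√(-694 + 1203) - 1038)/(q + 693) + z(11) = (√(-694 + 1203) - 1038)/(821 + 693) + 29 = (√509 - 1038)/1514 + 29 = (-1038 + √509)*(1/1514) + 29 = (-519/757 + √509/1514) + 29 = 21434/757 + √509/1514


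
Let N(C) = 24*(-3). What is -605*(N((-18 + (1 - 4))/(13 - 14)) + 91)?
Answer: -11495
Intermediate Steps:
N(C) = -72
-605*(N((-18 + (1 - 4))/(13 - 14)) + 91) = -605*(-72 + 91) = -605*19 = -11495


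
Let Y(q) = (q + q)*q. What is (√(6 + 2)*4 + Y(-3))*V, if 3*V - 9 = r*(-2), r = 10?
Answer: -66 - 88*√2/3 ≈ -107.48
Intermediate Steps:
Y(q) = 2*q² (Y(q) = (2*q)*q = 2*q²)
V = -11/3 (V = 3 + (10*(-2))/3 = 3 + (⅓)*(-20) = 3 - 20/3 = -11/3 ≈ -3.6667)
(√(6 + 2)*4 + Y(-3))*V = (√(6 + 2)*4 + 2*(-3)²)*(-11/3) = (√8*4 + 2*9)*(-11/3) = ((2*√2)*4 + 18)*(-11/3) = (8*√2 + 18)*(-11/3) = (18 + 8*√2)*(-11/3) = -66 - 88*√2/3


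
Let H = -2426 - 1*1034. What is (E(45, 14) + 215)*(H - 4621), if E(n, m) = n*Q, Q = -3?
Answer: -646480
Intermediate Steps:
H = -3460 (H = -2426 - 1034 = -3460)
E(n, m) = -3*n (E(n, m) = n*(-3) = -3*n)
(E(45, 14) + 215)*(H - 4621) = (-3*45 + 215)*(-3460 - 4621) = (-135 + 215)*(-8081) = 80*(-8081) = -646480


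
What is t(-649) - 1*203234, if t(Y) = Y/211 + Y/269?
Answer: -11535670126/56759 ≈ -2.0324e+5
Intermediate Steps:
t(Y) = 480*Y/56759 (t(Y) = Y*(1/211) + Y*(1/269) = Y/211 + Y/269 = 480*Y/56759)
t(-649) - 1*203234 = (480/56759)*(-649) - 1*203234 = -311520/56759 - 203234 = -11535670126/56759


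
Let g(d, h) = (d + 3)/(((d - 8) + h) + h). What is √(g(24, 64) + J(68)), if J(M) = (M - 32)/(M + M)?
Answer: √2091/68 ≈ 0.67246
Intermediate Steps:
g(d, h) = (3 + d)/(-8 + d + 2*h) (g(d, h) = (3 + d)/(((-8 + d) + h) + h) = (3 + d)/((-8 + d + h) + h) = (3 + d)/(-8 + d + 2*h))
J(M) = (-32 + M)/(2*M) (J(M) = (-32 + M)/((2*M)) = (-32 + M)*(1/(2*M)) = (-32 + M)/(2*M))
√(g(24, 64) + J(68)) = √((3 + 24)/(-8 + 24 + 2*64) + (½)*(-32 + 68)/68) = √(27/(-8 + 24 + 128) + (½)*(1/68)*36) = √(27/144 + 9/34) = √((1/144)*27 + 9/34) = √(3/16 + 9/34) = √(123/272) = √2091/68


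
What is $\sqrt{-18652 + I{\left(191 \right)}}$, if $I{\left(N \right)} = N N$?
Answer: $3 \sqrt{1981} \approx 133.53$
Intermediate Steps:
$I{\left(N \right)} = N^{2}$
$\sqrt{-18652 + I{\left(191 \right)}} = \sqrt{-18652 + 191^{2}} = \sqrt{-18652 + 36481} = \sqrt{17829} = 3 \sqrt{1981}$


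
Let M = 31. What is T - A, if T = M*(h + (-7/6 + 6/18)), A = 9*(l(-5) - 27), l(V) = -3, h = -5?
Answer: 535/6 ≈ 89.167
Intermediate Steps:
A = -270 (A = 9*(-3 - 27) = 9*(-30) = -270)
T = -1085/6 (T = 31*(-5 + (-7/6 + 6/18)) = 31*(-5 + (-7*⅙ + 6*(1/18))) = 31*(-5 + (-7/6 + ⅓)) = 31*(-5 - ⅚) = 31*(-35/6) = -1085/6 ≈ -180.83)
T - A = -1085/6 - 1*(-270) = -1085/6 + 270 = 535/6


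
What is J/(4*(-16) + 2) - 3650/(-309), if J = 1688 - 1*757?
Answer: -61379/19158 ≈ -3.2038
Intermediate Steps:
J = 931 (J = 1688 - 757 = 931)
J/(4*(-16) + 2) - 3650/(-309) = 931/(4*(-16) + 2) - 3650/(-309) = 931/(-64 + 2) - 3650*(-1/309) = 931/(-62) + 3650/309 = 931*(-1/62) + 3650/309 = -931/62 + 3650/309 = -61379/19158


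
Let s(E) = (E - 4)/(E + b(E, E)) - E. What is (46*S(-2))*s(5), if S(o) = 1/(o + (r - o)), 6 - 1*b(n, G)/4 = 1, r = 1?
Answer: -5704/25 ≈ -228.16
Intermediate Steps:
b(n, G) = 20 (b(n, G) = 24 - 4*1 = 24 - 4 = 20)
S(o) = 1 (S(o) = 1/(o + (1 - o)) = 1/1 = 1)
s(E) = -E + (-4 + E)/(20 + E) (s(E) = (E - 4)/(E + 20) - E = (-4 + E)/(20 + E) - E = -E + (-4 + E)/(20 + E))
(46*S(-2))*s(5) = (46*1)*((-4 - 1*5² - 19*5)/(20 + 5)) = 46*((-4 - 1*25 - 95)/25) = 46*((-4 - 25 - 95)/25) = 46*((1/25)*(-124)) = 46*(-124/25) = -5704/25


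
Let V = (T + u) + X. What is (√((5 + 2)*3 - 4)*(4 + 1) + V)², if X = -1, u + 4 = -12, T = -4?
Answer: 866 - 210*√17 ≈ 0.14782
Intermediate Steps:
u = -16 (u = -4 - 12 = -16)
V = -21 (V = (-4 - 16) - 1 = -20 - 1 = -21)
(√((5 + 2)*3 - 4)*(4 + 1) + V)² = (√((5 + 2)*3 - 4)*(4 + 1) - 21)² = (√(7*3 - 4)*5 - 21)² = (√(21 - 4)*5 - 21)² = (√17*5 - 21)² = (5*√17 - 21)² = (-21 + 5*√17)²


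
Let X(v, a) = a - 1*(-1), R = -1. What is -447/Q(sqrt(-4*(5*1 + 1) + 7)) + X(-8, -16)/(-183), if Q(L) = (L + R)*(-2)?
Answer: (-27257*I + 10*sqrt(17))/(122*(I + sqrt(17))) ≈ -12.335 - 51.195*I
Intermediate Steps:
X(v, a) = 1 + a (X(v, a) = a + 1 = 1 + a)
Q(L) = 2 - 2*L (Q(L) = (L - 1)*(-2) = (-1 + L)*(-2) = 2 - 2*L)
-447/Q(sqrt(-4*(5*1 + 1) + 7)) + X(-8, -16)/(-183) = -447/(2 - 2*sqrt(-4*(5*1 + 1) + 7)) + (1 - 16)/(-183) = -447/(2 - 2*sqrt(-4*(5 + 1) + 7)) - 15*(-1/183) = -447/(2 - 2*sqrt(-4*6 + 7)) + 5/61 = -447/(2 - 2*sqrt(-24 + 7)) + 5/61 = -447/(2 - 2*I*sqrt(17)) + 5/61 = 5/61 - 447/(2 - 2*I*sqrt(17))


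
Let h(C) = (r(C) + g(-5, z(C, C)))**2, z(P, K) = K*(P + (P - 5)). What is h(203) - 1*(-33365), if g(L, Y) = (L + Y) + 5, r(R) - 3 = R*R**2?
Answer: 71348987763254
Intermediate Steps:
r(R) = 3 + R**3 (r(R) = 3 + R*R**2 = 3 + R**3)
z(P, K) = K*(-5 + 2*P) (z(P, K) = K*(P + (-5 + P)) = K*(-5 + 2*P))
g(L, Y) = 5 + L + Y
h(C) = (3 + C**3 + C*(-5 + 2*C))**2 (h(C) = ((3 + C**3) + (5 - 5 + C*(-5 + 2*C)))**2 = ((3 + C**3) + C*(-5 + 2*C))**2 = (3 + C**3 + C*(-5 + 2*C))**2)
h(203) - 1*(-33365) = (3 + 203**3 + 203*(-5 + 2*203))**2 - 1*(-33365) = (3 + 8365427 + 203*(-5 + 406))**2 + 33365 = (3 + 8365427 + 203*401)**2 + 33365 = (3 + 8365427 + 81403)**2 + 33365 = 8446833**2 + 33365 = 71348987729889 + 33365 = 71348987763254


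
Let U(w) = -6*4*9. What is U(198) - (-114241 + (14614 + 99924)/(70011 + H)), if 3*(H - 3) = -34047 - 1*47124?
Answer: 4898057387/42957 ≈ 1.1402e+5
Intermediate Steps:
U(w) = -216 (U(w) = -24*9 = -216)
H = -27054 (H = 3 + (-34047 - 1*47124)/3 = 3 + (-34047 - 47124)/3 = 3 + (⅓)*(-81171) = 3 - 27057 = -27054)
U(198) - (-114241 + (14614 + 99924)/(70011 + H)) = -216 - (-114241 + (14614 + 99924)/(70011 - 27054)) = -216 - (-114241 + 114538/42957) = -216 - 1*(-4907336099/42957) = -216 + 4907336099/42957 = 4898057387/42957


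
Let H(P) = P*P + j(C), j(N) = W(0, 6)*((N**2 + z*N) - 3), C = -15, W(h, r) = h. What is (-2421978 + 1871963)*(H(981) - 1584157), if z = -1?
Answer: 341997126940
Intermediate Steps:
j(N) = 0 (j(N) = 0*((N**2 - N) - 3) = 0*(-3 + N**2 - N) = 0)
H(P) = P**2 (H(P) = P*P + 0 = P**2 + 0 = P**2)
(-2421978 + 1871963)*(H(981) - 1584157) = (-2421978 + 1871963)*(981**2 - 1584157) = -550015*(962361 - 1584157) = -550015*(-621796) = 341997126940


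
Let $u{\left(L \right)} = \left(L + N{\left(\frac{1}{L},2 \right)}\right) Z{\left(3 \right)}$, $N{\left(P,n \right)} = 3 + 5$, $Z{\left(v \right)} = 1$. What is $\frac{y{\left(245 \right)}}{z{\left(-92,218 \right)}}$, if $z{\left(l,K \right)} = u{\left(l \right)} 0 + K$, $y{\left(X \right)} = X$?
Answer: $\frac{245}{218} \approx 1.1239$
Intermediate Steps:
$N{\left(P,n \right)} = 8$
$u{\left(L \right)} = 8 + L$ ($u{\left(L \right)} = \left(L + 8\right) 1 = \left(8 + L\right) 1 = 8 + L$)
$z{\left(l,K \right)} = K$ ($z{\left(l,K \right)} = \left(8 + l\right) 0 + K = 0 + K = K$)
$\frac{y{\left(245 \right)}}{z{\left(-92,218 \right)}} = \frac{245}{218}$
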